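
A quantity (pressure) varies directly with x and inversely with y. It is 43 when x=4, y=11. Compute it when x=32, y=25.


z = k·x/y
Solve for k using the known point: k = z·y/x = 43×11/4 = 473/4 = 118.2500
Now evaluate at x=32, y=25:
z = k × 32 / 25 = (473 × 32) / (4 × 25) = 15136/100
= 151.3600

151.3600


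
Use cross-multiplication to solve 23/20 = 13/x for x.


Cross multiply: 23 × x = 20 × 13
23x = 260
x = 260 / 23
= 11.30

11.30


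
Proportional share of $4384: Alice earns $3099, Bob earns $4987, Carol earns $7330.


Total income = 3099 + 4987 + 7330 = $15416
Alice: $4384 × 3099/15416 = $881.29
Bob: $4384 × 4987/15416 = $1418.20
Carol: $4384 × 7330/15416 = $2084.50
= Alice: $881.29, Bob: $1418.20, Carol: $2084.50

Alice: $881.29, Bob: $1418.20, Carol: $2084.50


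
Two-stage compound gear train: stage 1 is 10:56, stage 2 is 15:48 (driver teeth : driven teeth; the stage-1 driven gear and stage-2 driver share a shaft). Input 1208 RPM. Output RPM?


Stage 1: RPM_B = RPM_A × t_A/t_B = 1208 × 10/56 = 12080/56 ≈ 215.71
B and C share a shaft → RPM_C = RPM_B
Stage 2: RPM_D = RPM_C × t_C/t_D = RPM_A × (t_A×t_C)/(t_B×t_D)
Overall ratio = (10×15)/(56×48) = 150/2688
RPM_D = 1208 × 150/2688 = 181200/2688
≈ 67.41 RPM

67.41 RPM


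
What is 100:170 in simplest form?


GCD(100, 170) = 10
100/10 : 170/10
= 10:17

10:17


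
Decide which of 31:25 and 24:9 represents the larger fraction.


31/25 = 1.2400
24/9 = 2.6667
1.2400 < 2.6667, so 31:25 is less
= 24:9

24:9


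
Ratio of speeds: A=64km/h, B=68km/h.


Ratio = 64:68
GCD = 4
Simplified = 16:17
Time ratio (same distance) = 17:16
Speed ratio = 16:17

16:17


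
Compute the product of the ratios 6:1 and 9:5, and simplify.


Compound ratio = (6×9) : (1×5)
= 54:5
GCD = 1
= 54:5

54:5


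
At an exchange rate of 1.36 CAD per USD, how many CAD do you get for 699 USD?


Amount × rate = 699 × 1.36
= 950.64 CAD

950.64 CAD


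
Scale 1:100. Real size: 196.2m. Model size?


Model size = real / scale
= 196.2 / 100
= 1.9620 m

1.9620 m


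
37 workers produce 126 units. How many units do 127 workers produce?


Direct proportion: y/x = constant
k = 126/37 ≈ 3.4054
y₂ = k × 127 = 126 × 127 / 37 = 16002/37
≈ 432.49

432.49


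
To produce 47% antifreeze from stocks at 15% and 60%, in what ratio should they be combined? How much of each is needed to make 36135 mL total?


Let x parts of 15% mix with y parts of 60%.
15x + 60y = 47(x + y)
15x + 60y = 47x + 47y
x(15 - 47) = y(47 - 60)
x/y = (60 - 47)/(47 - 15) = 13/32
Simplify: 13:32
Total parts = 45; one part = 36135/45 = 803.00 mL
15% solution: 13×803.00 = 10439.00 mL
60% solution: 32×803.00 = 25696.00 mL
= ratio 13:32; 10439.00 mL and 25696.00 mL

ratio 13:32; 10439.00 mL and 25696.00 mL


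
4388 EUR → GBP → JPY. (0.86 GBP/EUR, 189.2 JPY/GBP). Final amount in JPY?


Step 1: 4388 EUR × 0.86 = 3773.68 GBP
Step 2: 3773.68 GBP × 189.2 = 713980.26 JPY
Implied rate EUR→JPY = 0.86 × 189.2 = 162.7120
= 713980.26 JPY

713980.26 JPY


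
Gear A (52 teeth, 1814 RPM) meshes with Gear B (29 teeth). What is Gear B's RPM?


Gear ratio = 52:29 = 52:29
RPM_B = RPM_A × (teeth_A / teeth_B)
= 1814 × (52/29)
= 3252.7 RPM

3252.7 RPM


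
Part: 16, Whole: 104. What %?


Percentage = (part / whole) × 100
= (16 / 104) × 100
≈ 15.38%

15.38%


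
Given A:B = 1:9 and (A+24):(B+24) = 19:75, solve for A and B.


Let A = 1k, B = 9k.
(1k + 24) / (9k + 24) = 19/75
Cross-multiply: 75(1k + 24) = 19(9k + 24)
75k + 1800 = 171k + 456
75k - 171k = 456 - 1800
-96k = -1344
k = -1344/-96 = 14
A = 1×14 = 14, B = 9×14 = 126
= A = 14, B = 126

A = 14, B = 126


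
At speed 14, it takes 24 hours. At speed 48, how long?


Inverse proportion: x × y = constant
k = 14 × 24 = 336
y₂ = k / 48 = 336 / 48
= 7.00

7.00


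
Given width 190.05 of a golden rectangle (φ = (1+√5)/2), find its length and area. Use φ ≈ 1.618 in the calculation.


φ = (1 + √5) / 2 ≈ 1.618
Length = width × φ = 190.05 × 1.618 = 307.5009
≈ 307.50
Area = width × length = 190.05 × 307.5009 = 58440.546045 ≈ 58440.55
= Length: 307.50, Area: 58440.55

Length: 307.50, Area: 58440.55


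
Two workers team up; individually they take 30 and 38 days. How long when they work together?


Rate of A = 1/30 per day
Rate of B = 1/38 per day
Combined rate = 1/30 + 1/38 = 68/1140 ≈ 0.0596 per day
Days = 1 / combined rate = 1140/68
≈ 16.76 days

16.76 days


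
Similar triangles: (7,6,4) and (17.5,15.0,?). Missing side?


Scale factor = 17.5/7 = 2.5
Missing side = 4 × 2.5
= 10.0

10.0


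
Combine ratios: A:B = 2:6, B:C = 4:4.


Match B: multiply A:B by 4 → 8:24
Multiply B:C by 6 → 24:24
Combined: 8:24:24
GCD = 8
= 1:3:3

1:3:3


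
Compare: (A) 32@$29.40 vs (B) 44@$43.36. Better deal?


Deal A: $29.40/32 = $0.9188/unit
Deal B: $43.36/44 = $0.9855/unit
A is cheaper per unit
= Deal A

Deal A


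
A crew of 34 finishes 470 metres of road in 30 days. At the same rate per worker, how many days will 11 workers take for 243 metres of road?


Days ∝ work / workers, so d₂ = d₁ × (m₁/m₂) × (w₂/w₁)
Workers factor (inverse): 34/11 ≈ 3.0909
Work factor (direct): 243/470 ≈ 0.5170
d₂ = 30 × 34/11 × 243/470 = (30 × 34 × 243) / (11 × 470) = 247860/5170
≈ 47.94 days

47.94 days


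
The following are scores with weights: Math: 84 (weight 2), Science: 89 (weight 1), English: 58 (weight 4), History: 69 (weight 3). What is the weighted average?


Numerator = 84×2 + 89×1 + 58×4 + 69×3
= 168 + 89 + 232 + 207
= 696
Total weight = 10
Weighted avg = 696/10
= 69.60

69.60


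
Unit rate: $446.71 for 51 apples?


Unit rate = total / quantity
= 446.71 / 51
= $8.76 per unit

$8.76 per unit


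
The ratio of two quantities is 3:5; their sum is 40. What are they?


Let A = 3k, B = 5k.
3k + 5k = 40
8k = 40 → k = 40/8 = 5
A = 3×5 = 15, B = 5×5 = 25
= A = 15, B = 25

A = 15, B = 25


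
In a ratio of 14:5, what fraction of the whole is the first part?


Total parts = 14 + 5 = 19
First part: 14/19 = 14/19
= 14/19

14/19


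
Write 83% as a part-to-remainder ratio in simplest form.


83% means 83 parts out of 100; remainder = 17
Part : remainder = 83:17
GCD = 1
= 83:17

83:17


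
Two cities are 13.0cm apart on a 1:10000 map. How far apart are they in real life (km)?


Real distance = map distance × scale
= 13.0cm × 10000
= 130000 cm = 1300.0 m
= 1.300 km

1.300 km


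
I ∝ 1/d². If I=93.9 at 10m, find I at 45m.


I₁d₁² = I₂d₂²
I₂ = I₁ × (d₁/d₂)²
= 93.9 × (10/45)²
= 93.9 × 100/2025
= 9390/2025
≈ 4.6370

4.6370


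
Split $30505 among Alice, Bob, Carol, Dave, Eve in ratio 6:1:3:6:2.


Total parts = 6 + 1 + 3 + 6 + 2 = 18
Alice: 30505 × 6/18 = 10168.33
Bob: 30505 × 1/18 = 1694.72
Carol: 30505 × 3/18 = 5084.17
Dave: 30505 × 6/18 = 10168.33
Eve: 30505 × 2/18 = 3389.44
= Alice: $10168.33, Bob: $1694.72, Carol: $5084.17, Dave: $10168.33, Eve: $3389.44

Alice: $10168.33, Bob: $1694.72, Carol: $5084.17, Dave: $10168.33, Eve: $3389.44


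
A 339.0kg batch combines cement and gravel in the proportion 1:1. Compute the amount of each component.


Total parts = 1 + 1 = 2
cement: 339.0 × 1/2 = 169.5kg
gravel: 339.0 × 1/2 = 169.5kg
= 169.5kg and 169.5kg

169.5kg and 169.5kg


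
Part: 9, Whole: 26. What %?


Percentage = (part / whole) × 100
= (9 / 26) × 100
≈ 34.62%

34.62%


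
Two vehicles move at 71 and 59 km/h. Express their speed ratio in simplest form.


Ratio = 71:59
GCD = 1
Simplified = 71:59
Time ratio (same distance) = 59:71
Speed ratio = 71:59

71:59


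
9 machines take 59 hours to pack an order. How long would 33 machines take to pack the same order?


Inverse proportion: x × y = constant
k = 9 × 59 = 531
y₂ = k / 33 = 531 / 33
= 16.09

16.09


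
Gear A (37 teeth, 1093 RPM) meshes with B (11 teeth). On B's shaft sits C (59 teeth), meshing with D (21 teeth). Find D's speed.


Stage 1: RPM_B = RPM_A × t_A/t_B = 1093 × 37/11 = 40441/11 ≈ 3676.45
B and C share a shaft → RPM_C = RPM_B
Stage 2: RPM_D = RPM_C × t_C/t_D = RPM_A × (t_A×t_C)/(t_B×t_D)
Overall ratio = (37×59)/(11×21) = 2183/231
RPM_D = 1093 × 2183/231 = 2386019/231
≈ 10329.09 RPM

10329.09 RPM


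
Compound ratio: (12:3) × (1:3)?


Compound ratio = (12×1) : (3×3)
= 12:9
GCD = 3
= 4:3

4:3


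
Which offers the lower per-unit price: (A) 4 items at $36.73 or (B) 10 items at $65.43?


Deal A: $36.73/4 = $9.1825/unit
Deal B: $65.43/10 = $6.5430/unit
B is cheaper per unit
= Deal B

Deal B


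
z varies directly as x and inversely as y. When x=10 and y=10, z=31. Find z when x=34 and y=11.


z = k·x/y
Solve for k using the known point: k = z·y/x = 31×10/10 = 310/10 = 31.0000
Now evaluate at x=34, y=11:
z = k × 34 / 11 = (310 × 34) / (10 × 11) = 10540/110
≈ 95.8182

95.8182


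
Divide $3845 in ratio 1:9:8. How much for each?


Total parts = 1 + 9 + 8 = 18
Part 1: 3845 × 1/18 = 213.61
Part 2: 3845 × 9/18 = 1922.50
Part 3: 3845 × 8/18 = 1708.89
= Part 1: $213.61, Part 2: $1922.50, Part 3: $1708.89

Part 1: $213.61, Part 2: $1922.50, Part 3: $1708.89


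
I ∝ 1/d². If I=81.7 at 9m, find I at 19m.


I₁d₁² = I₂d₂²
I₂ = I₁ × (d₁/d₂)²
= 81.7 × (9/19)²
= 81.7 × 81/361
= 6617.7/361
≈ 18.3316

18.3316


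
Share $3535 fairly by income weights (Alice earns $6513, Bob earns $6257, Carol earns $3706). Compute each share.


Total income = 6513 + 6257 + 3706 = $16476
Alice: $3535 × 6513/16476 = $1397.39
Bob: $3535 × 6257/16476 = $1342.47
Carol: $3535 × 3706/16476 = $795.14
= Alice: $1397.39, Bob: $1342.47, Carol: $795.14

Alice: $1397.39, Bob: $1342.47, Carol: $795.14


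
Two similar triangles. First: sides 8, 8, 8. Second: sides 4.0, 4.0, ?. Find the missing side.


Scale factor = 4.0/8 = 0.5
Missing side = 8 × 0.5
= 4.0

4.0


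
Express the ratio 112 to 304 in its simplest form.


GCD(112, 304) = 16
112/16 : 304/16
= 7:19

7:19


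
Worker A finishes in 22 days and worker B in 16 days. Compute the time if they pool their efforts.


Rate of A = 1/22 per day
Rate of B = 1/16 per day
Combined rate = 1/22 + 1/16 = 38/352 ≈ 0.1080 per day
Days = 1 / combined rate = 352/38
≈ 9.26 days

9.26 days


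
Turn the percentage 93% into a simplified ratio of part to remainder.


93% means 93 parts out of 100; remainder = 7
Part : remainder = 93:7
GCD = 1
= 93:7

93:7


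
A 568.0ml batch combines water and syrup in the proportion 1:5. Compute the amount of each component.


Total parts = 1 + 5 = 6
water: 568.0 × 1/6 = 94.7ml
syrup: 568.0 × 5/6 = 473.3ml
= 94.7ml and 473.3ml

94.7ml and 473.3ml


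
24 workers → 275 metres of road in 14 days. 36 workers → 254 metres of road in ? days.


Days ∝ work / workers, so d₂ = d₁ × (m₁/m₂) × (w₂/w₁)
Workers factor (inverse): 24/36 ≈ 0.6667
Work factor (direct): 254/275 ≈ 0.9236
d₂ = 14 × 24/36 × 254/275 = (14 × 24 × 254) / (36 × 275) = 85344/9900
≈ 8.62 days

8.62 days


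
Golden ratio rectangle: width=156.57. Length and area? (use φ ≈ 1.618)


φ = (1 + √5) / 2 ≈ 1.618
Length = width × φ = 156.57 × 1.618 = 253.33026
≈ 253.33
Area = width × length = 156.57 × 253.33026 = 39663.9188082 ≈ 39663.92
= Length: 253.33, Area: 39663.92

Length: 253.33, Area: 39663.92


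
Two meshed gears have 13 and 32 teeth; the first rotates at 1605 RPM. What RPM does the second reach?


Gear ratio = 13:32 = 13:32
RPM_B = RPM_A × (teeth_A / teeth_B)
= 1605 × (13/32)
= 652.0 RPM

652.0 RPM


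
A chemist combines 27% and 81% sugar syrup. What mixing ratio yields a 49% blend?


Let x parts of 27% mix with y parts of 81%.
27x + 81y = 49(x + y)
27x + 81y = 49x + 49y
x(27 - 49) = y(49 - 81)
x/y = (81 - 49)/(49 - 27) = 32/22
Simplify: 16:11
= 16:11

16:11


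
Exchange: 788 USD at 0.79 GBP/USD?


Amount × rate = 788 × 0.79
= 622.52 GBP

622.52 GBP


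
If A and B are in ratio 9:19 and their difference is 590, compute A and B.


Let A = 9k, B = 19k.
19k - 9k = 590
10k = 590 → k = 590/10 = 59
A = 9×59 = 531, B = 19×59 = 1121
= A = 531, B = 1121

A = 531, B = 1121


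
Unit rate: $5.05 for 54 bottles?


Unit rate = total / quantity
= 5.05 / 54
= $0.09 per unit

$0.09 per unit


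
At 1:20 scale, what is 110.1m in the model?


Model size = real / scale
= 110.1 / 20
= 5.5050 m

5.5050 m


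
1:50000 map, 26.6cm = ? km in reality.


Real distance = map distance × scale
= 26.6cm × 50000
= 1330000 cm = 13300.0 m
= 13.300 km

13.300 km


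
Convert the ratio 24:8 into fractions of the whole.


Total parts = 24 + 8 = 32
First part: 24/32 = 3/4
Second part: 8/32 = 1/4
= 3/4 and 1/4

3/4 and 1/4


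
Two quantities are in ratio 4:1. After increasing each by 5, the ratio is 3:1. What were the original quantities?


Let A = 4k, B = 1k.
(4k + 5) / (1k + 5) = 3/1
Cross-multiply: 1(4k + 5) = 3(1k + 5)
4k + 5 = 3k + 15
4k - 3k = 15 - 5
1k = 10
k = 10/1 = 10
A = 4×10 = 40, B = 1×10 = 10
= A = 40, B = 10

A = 40, B = 10


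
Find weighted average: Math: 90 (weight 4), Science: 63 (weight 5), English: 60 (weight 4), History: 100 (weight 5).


Numerator = 90×4 + 63×5 + 60×4 + 100×5
= 360 + 315 + 240 + 500
= 1415
Total weight = 18
Weighted avg = 1415/18
= 78.61

78.61


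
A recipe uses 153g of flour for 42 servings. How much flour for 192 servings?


Direct proportion: y/x = constant
k = 153/42 ≈ 3.6429
y₂ = k × 192 = 153 × 192 / 42 = 29376/42
≈ 699.43

699.43


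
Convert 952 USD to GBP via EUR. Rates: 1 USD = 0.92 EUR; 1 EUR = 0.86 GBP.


Step 1: 952 USD × 0.92 = 875.84 EUR
Step 2: 875.84 EUR × 0.86 = 753.22 GBP
Implied rate USD→GBP = 0.92 × 0.86 = 0.7912
= 753.22 GBP

753.22 GBP


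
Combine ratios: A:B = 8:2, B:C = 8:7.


Match B: multiply A:B by 8 → 64:16
Multiply B:C by 2 → 16:14
Combined: 64:16:14
GCD = 2
= 32:8:7

32:8:7


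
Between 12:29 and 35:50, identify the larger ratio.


12/29 = 0.4138
35/50 = 0.7000
0.4138 < 0.7000, so 12:29 is less
= 35:50

35:50


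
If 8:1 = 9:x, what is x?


Cross multiply: 8 × x = 1 × 9
8x = 9
x = 9 / 8
= 1.13

1.13


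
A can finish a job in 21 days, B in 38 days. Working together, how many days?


Rate of A = 1/21 per day
Rate of B = 1/38 per day
Combined rate = 1/21 + 1/38 = 59/798 ≈ 0.0739 per day
Days = 1 / combined rate = 798/59
≈ 13.53 days

13.53 days


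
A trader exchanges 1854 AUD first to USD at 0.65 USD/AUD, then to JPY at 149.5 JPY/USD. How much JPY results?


Step 1: 1854 AUD × 0.65 = 1205.10 USD
Step 2: 1205.10 USD × 149.5 = 180162.45 JPY
Implied rate AUD→JPY = 0.65 × 149.5 = 97.1750
= 180162.45 JPY

180162.45 JPY


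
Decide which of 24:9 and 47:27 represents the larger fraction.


24/9 = 2.6667
47/27 = 1.7407
2.6667 > 1.7407, so 24:9 is greater
= 24:9

24:9


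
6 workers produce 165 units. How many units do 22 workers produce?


Direct proportion: y/x = constant
k = 165/6 = 27.5000
y₂ = k × 22 = 165 × 22 / 6 = 3630/6
= 605.00

605.00


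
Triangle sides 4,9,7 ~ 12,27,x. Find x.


Scale factor = 12/4 = 3
Missing side = 7 × 3
= 21.0

21.0


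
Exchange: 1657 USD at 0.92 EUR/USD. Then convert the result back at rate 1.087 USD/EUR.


Amount × rate = 1657 × 0.92 = 1524.44 EUR
Round-trip: 1524.44 × 1.087 = 1657.07 USD
= 1524.44 EUR, then 1657.07 USD

1524.44 EUR, then 1657.07 USD


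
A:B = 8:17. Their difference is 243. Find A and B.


Let A = 8k, B = 17k.
17k - 8k = 243
9k = 243 → k = 243/9 = 27
A = 8×27 = 216, B = 17×27 = 459
= A = 216, B = 459

A = 216, B = 459


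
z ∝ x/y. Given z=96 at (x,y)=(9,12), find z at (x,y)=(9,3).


z = k·x/y
Solve for k using the known point: k = z·y/x = 96×12/9 = 1152/9 = 128.0000
Now evaluate at x=9, y=3:
z = k × 9 / 3 = (1152 × 9) / (9 × 3) = 10368/27
= 384.0000

384.0000


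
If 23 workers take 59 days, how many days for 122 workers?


Inverse proportion: x × y = constant
k = 23 × 59 = 1357
y₂ = k / 122 = 1357 / 122
= 11.12

11.12


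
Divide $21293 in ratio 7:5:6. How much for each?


Total parts = 7 + 5 + 6 = 18
Part 1: 21293 × 7/18 = 8280.61
Part 2: 21293 × 5/18 = 5914.72
Part 3: 21293 × 6/18 = 7097.67
= Part 1: $8280.61, Part 2: $5914.72, Part 3: $7097.67

Part 1: $8280.61, Part 2: $5914.72, Part 3: $7097.67


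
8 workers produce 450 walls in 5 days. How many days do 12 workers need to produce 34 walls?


Days ∝ work / workers, so d₂ = d₁ × (m₁/m₂) × (w₂/w₁)
Workers factor (inverse): 8/12 ≈ 0.6667
Work factor (direct): 34/450 ≈ 0.0756
d₂ = 5 × 8/12 × 34/450 = (5 × 8 × 34) / (12 × 450) = 1360/5400
≈ 0.25 days

0.25 days


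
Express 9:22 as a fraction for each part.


Total parts = 9 + 22 = 31
First part: 9/31 = 9/31
Second part: 22/31 = 22/31
= 9/31 and 22/31

9/31 and 22/31


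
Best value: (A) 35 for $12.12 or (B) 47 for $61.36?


Deal A: $12.12/35 = $0.3463/unit
Deal B: $61.36/47 = $1.3055/unit
A is cheaper per unit
= Deal A

Deal A


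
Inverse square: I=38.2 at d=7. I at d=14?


I₁d₁² = I₂d₂²
I₂ = I₁ × (d₁/d₂)²
= 38.2 × (7/14)²
= 38.2 × 49/196
= 1871.8/196
= 9.5500

9.5500


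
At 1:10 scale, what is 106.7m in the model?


Model size = real / scale
= 106.7 / 10
= 10.6700 m

10.6700 m


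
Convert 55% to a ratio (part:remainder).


55% means 55 parts out of 100; remainder = 45
Part : remainder = 55:45
GCD = 5
= 11:9

11:9


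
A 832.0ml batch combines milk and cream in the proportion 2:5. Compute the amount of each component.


Total parts = 2 + 5 = 7
milk: 832.0 × 2/7 = 237.7ml
cream: 832.0 × 5/7 = 594.3ml
= 237.7ml and 594.3ml

237.7ml and 594.3ml


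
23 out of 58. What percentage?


Percentage = (part / whole) × 100
= (23 / 58) × 100
≈ 39.66%

39.66%


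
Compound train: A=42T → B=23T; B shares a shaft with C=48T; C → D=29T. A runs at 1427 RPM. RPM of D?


Stage 1: RPM_B = RPM_A × t_A/t_B = 1427 × 42/23 = 59934/23 ≈ 2605.83
B and C share a shaft → RPM_C = RPM_B
Stage 2: RPM_D = RPM_C × t_C/t_D = RPM_A × (t_A×t_C)/(t_B×t_D)
Overall ratio = (42×48)/(23×29) = 2016/667
RPM_D = 1427 × 2016/667 = 2876832/667
≈ 4313.09 RPM

4313.09 RPM


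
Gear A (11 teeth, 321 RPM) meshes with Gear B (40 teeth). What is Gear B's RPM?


Gear ratio = 11:40 = 11:40
RPM_B = RPM_A × (teeth_A / teeth_B)
= 321 × (11/40)
= 88.3 RPM

88.3 RPM


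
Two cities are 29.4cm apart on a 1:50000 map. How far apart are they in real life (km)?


Real distance = map distance × scale
= 29.4cm × 50000
= 1470000 cm = 14700.0 m
= 14.700 km

14.700 km


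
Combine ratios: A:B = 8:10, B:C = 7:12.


Match B: multiply A:B by 7 → 56:70
Multiply B:C by 10 → 70:120
Combined: 56:70:120
GCD = 2
= 28:35:60

28:35:60


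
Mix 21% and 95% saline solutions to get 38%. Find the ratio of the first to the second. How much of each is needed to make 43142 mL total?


Let x parts of 21% mix with y parts of 95%.
21x + 95y = 38(x + y)
21x + 95y = 38x + 38y
x(21 - 38) = y(38 - 95)
x/y = (95 - 38)/(38 - 21) = 57/17
Simplify: 57:17
Total parts = 74; one part = 43142/74 = 583.00 mL
21% solution: 57×583.00 = 33231.00 mL
95% solution: 17×583.00 = 9911.00 mL
= ratio 57:17; 33231.00 mL and 9911.00 mL

ratio 57:17; 33231.00 mL and 9911.00 mL


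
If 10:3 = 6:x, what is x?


Cross multiply: 10 × x = 3 × 6
10x = 18
x = 18 / 10
= 1.80

1.80


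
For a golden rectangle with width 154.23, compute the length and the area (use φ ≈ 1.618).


φ = (1 + √5) / 2 ≈ 1.618
Length = width × φ = 154.23 × 1.618 = 249.54414
≈ 249.54
Area = width × length = 154.23 × 249.54414 = 38487.1927122 ≈ 38487.19
= Length: 249.54, Area: 38487.19

Length: 249.54, Area: 38487.19


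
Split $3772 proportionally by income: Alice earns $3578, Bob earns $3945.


Total income = 3578 + 3945 = $7523
Alice: $3772 × 3578/7523 = $1793.99
Bob: $3772 × 3945/7523 = $1978.01
= Alice: $1793.99, Bob: $1978.01

Alice: $1793.99, Bob: $1978.01


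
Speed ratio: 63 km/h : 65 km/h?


Ratio = 63:65
GCD = 1
Simplified = 63:65
Time ratio (same distance) = 65:63
Speed ratio = 63:65

63:65


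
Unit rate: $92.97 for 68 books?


Unit rate = total / quantity
= 92.97 / 68
= $1.37 per unit

$1.37 per unit


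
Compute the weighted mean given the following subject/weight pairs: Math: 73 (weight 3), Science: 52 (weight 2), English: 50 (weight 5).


Numerator = 73×3 + 52×2 + 50×5
= 219 + 104 + 250
= 573
Total weight = 10
Weighted avg = 573/10
= 57.30

57.30


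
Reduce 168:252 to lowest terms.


GCD(168, 252) = 84
168/84 : 252/84
= 2:3

2:3


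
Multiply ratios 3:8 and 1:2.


Compound ratio = (3×1) : (8×2)
= 3:16
GCD = 1
= 3:16

3:16


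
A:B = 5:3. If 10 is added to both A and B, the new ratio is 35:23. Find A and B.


Let A = 5k, B = 3k.
(5k + 10) / (3k + 10) = 35/23
Cross-multiply: 23(5k + 10) = 35(3k + 10)
115k + 230 = 105k + 350
115k - 105k = 350 - 230
10k = 120
k = 120/10 = 12
A = 5×12 = 60, B = 3×12 = 36
= A = 60, B = 36

A = 60, B = 36


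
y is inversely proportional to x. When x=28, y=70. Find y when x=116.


Inverse proportion: x × y = constant
k = 28 × 70 = 1960
y₂ = k / 116 = 1960 / 116
= 16.90

16.90


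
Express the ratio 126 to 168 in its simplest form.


GCD(126, 168) = 42
126/42 : 168/42
= 3:4

3:4


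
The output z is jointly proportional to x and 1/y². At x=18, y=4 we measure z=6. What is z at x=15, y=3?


z = k·x/y²
Solve for k using the known point: k = z·y²/x = 6×16/18 = 96/18 ≈ 5.3333
Now evaluate at x=15, y=3:
z = k × 15 / 9 = (96 × 15) / (18 × 9) = 1440/162
≈ 8.8889

8.8889


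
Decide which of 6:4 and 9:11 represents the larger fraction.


6/4 = 1.5000
9/11 = 0.8182
1.5000 > 0.8182, so 6:4 is greater
= 6:4

6:4


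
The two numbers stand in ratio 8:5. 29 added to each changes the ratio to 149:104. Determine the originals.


Let A = 8k, B = 5k.
(8k + 29) / (5k + 29) = 149/104
Cross-multiply: 104(8k + 29) = 149(5k + 29)
832k + 3016 = 745k + 4321
832k - 745k = 4321 - 3016
87k = 1305
k = 1305/87 = 15
A = 8×15 = 120, B = 5×15 = 75
= A = 120, B = 75

A = 120, B = 75


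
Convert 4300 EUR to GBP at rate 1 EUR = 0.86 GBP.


Amount × rate = 4300 × 0.86
= 3698.00 GBP

3698.00 GBP


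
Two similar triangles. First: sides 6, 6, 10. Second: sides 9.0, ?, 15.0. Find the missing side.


Scale factor = 9.0/6 = 1.5
Missing side = 6 × 1.5
= 9.0

9.0


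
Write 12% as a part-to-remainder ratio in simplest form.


12% means 12 parts out of 100; remainder = 88
Part : remainder = 12:88
GCD = 4
= 3:22

3:22


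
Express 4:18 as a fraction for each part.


Total parts = 4 + 18 = 22
First part: 4/22 = 2/11
Second part: 18/22 = 9/11
= 2/11 and 9/11

2/11 and 9/11


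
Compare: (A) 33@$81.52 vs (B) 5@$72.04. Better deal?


Deal A: $81.52/33 = $2.4703/unit
Deal B: $72.04/5 = $14.4080/unit
A is cheaper per unit
= Deal A

Deal A


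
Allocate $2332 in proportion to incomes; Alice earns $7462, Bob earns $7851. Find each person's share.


Total income = 7462 + 7851 = $15313
Alice: $2332 × 7462/15313 = $1136.38
Bob: $2332 × 7851/15313 = $1195.62
= Alice: $1136.38, Bob: $1195.62

Alice: $1136.38, Bob: $1195.62


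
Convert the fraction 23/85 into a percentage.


Percentage = (part / whole) × 100
= (23 / 85) × 100
≈ 27.06%

27.06%


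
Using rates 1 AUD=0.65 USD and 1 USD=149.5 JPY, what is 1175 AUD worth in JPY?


Step 1: 1175 AUD × 0.65 = 763.75 USD
Step 2: 763.75 USD × 149.5 = 114180.63 JPY
Implied rate AUD→JPY = 0.65 × 149.5 = 97.1750
= 114180.63 JPY

114180.63 JPY


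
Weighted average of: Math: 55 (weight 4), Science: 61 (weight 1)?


Numerator = 55×4 + 61×1
= 220 + 61
= 281
Total weight = 5
Weighted avg = 281/5
= 56.20

56.20


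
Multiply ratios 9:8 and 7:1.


Compound ratio = (9×7) : (8×1)
= 63:8
GCD = 1
= 63:8

63:8


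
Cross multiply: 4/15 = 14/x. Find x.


Cross multiply: 4 × x = 15 × 14
4x = 210
x = 210 / 4
= 52.50

52.50


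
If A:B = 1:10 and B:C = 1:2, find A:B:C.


Match B: multiply A:B by 1 → 1:10
Multiply B:C by 10 → 10:20
Combined: 1:10:20
GCD = 1
= 1:10:20

1:10:20


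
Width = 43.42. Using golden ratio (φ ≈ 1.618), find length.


φ = (1 + √5) / 2 ≈ 1.618
Length = width × φ = 43.42 × 1.618 = 70.25356
≈ 70.25

70.25


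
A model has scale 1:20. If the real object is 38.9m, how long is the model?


Model size = real / scale
= 38.9 / 20
= 1.9450 m

1.9450 m


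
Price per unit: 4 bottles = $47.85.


Unit rate = total / quantity
= 47.85 / 4
= $11.96 per unit

$11.96 per unit


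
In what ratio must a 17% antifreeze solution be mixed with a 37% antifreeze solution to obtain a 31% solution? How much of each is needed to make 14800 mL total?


Let x parts of 17% mix with y parts of 37%.
17x + 37y = 31(x + y)
17x + 37y = 31x + 31y
x(17 - 31) = y(31 - 37)
x/y = (37 - 31)/(31 - 17) = 6/14
Simplify: 3:7
Total parts = 10; one part = 14800/10 = 1480.00 mL
17% solution: 3×1480.00 = 4440.00 mL
37% solution: 7×1480.00 = 10360.00 mL
= ratio 3:7; 4440.00 mL and 10360.00 mL

ratio 3:7; 4440.00 mL and 10360.00 mL


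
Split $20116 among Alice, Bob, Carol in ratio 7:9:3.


Total parts = 7 + 9 + 3 = 19
Alice: 20116 × 7/19 = 7411.16
Bob: 20116 × 9/19 = 9528.63
Carol: 20116 × 3/19 = 3176.21
= Alice: $7411.16, Bob: $9528.63, Carol: $3176.21

Alice: $7411.16, Bob: $9528.63, Carol: $3176.21


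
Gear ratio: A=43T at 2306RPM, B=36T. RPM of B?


Gear ratio = 43:36 = 43:36
RPM_B = RPM_A × (teeth_A / teeth_B)
= 2306 × (43/36)
= 2754.4 RPM

2754.4 RPM


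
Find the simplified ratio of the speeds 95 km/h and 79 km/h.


Ratio = 95:79
GCD = 1
Simplified = 95:79
Time ratio (same distance) = 79:95
Speed ratio = 95:79

95:79


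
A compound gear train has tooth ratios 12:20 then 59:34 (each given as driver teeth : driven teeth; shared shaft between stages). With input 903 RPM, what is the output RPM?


Stage 1: RPM_B = RPM_A × t_A/t_B = 903 × 12/20 = 10836/20 = 541.80
B and C share a shaft → RPM_C = RPM_B
Stage 2: RPM_D = RPM_C × t_C/t_D = RPM_A × (t_A×t_C)/(t_B×t_D)
Overall ratio = (12×59)/(20×34) = 708/680
RPM_D = 903 × 708/680 = 639324/680
≈ 940.18 RPM

940.18 RPM


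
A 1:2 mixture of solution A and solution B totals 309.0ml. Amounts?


Total parts = 1 + 2 = 3
solution A: 309.0 × 1/3 = 103.0ml
solution B: 309.0 × 2/3 = 206.0ml
= 103.0ml and 206.0ml

103.0ml and 206.0ml


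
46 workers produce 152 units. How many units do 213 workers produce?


Direct proportion: y/x = constant
k = 152/46 ≈ 3.3043
y₂ = k × 213 = 152 × 213 / 46 = 32376/46
≈ 703.83

703.83


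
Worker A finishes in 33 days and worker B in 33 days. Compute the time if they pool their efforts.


Rate of A = 1/33 per day
Rate of B = 1/33 per day
Combined rate = 1/33 + 1/33 = 66/1089 ≈ 0.0606 per day
Days = 1 / combined rate = 1089/66
= 16.50 days

16.50 days


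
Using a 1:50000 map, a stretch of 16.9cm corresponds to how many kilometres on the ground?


Real distance = map distance × scale
= 16.9cm × 50000
= 845000 cm = 8450.0 m
= 8.450 km

8.450 km


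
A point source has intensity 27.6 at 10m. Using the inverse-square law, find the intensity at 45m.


I₁d₁² = I₂d₂²
I₂ = I₁ × (d₁/d₂)²
= 27.6 × (10/45)²
= 27.6 × 100/2025
= 2760/2025
≈ 1.3630

1.3630


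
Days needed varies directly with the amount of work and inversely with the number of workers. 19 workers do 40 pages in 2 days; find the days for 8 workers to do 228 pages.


Days ∝ work / workers, so d₂ = d₁ × (m₁/m₂) × (w₂/w₁)
Workers factor (inverse): 19/8 = 2.3750
Work factor (direct): 228/40 = 5.7000
d₂ = 2 × 19/8 × 228/40 = (2 × 19 × 228) / (8 × 40) = 8664/320
≈ 27.08 days

27.08 days


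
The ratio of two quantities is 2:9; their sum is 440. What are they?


Let A = 2k, B = 9k.
2k + 9k = 440
11k = 440 → k = 440/11 = 40
A = 2×40 = 80, B = 9×40 = 360
= A = 80, B = 360

A = 80, B = 360


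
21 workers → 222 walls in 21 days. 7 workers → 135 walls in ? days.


Days ∝ work / workers, so d₂ = d₁ × (m₁/m₂) × (w₂/w₁)
Workers factor (inverse): 21/7 = 3.0000
Work factor (direct): 135/222 ≈ 0.6081
d₂ = 21 × 21/7 × 135/222 = (21 × 21 × 135) / (7 × 222) = 59535/1554
≈ 38.31 days

38.31 days


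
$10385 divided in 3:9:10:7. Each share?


Total parts = 3 + 9 + 10 + 7 = 29
Part 1: 10385 × 3/29 = 1074.31
Part 2: 10385 × 9/29 = 3222.93
Part 3: 10385 × 10/29 = 3581.03
Part 4: 10385 × 7/29 = 2506.72
= Part 1: $1074.31, Part 2: $3222.93, Part 3: $3581.03, Part 4: $2506.72

Part 1: $1074.31, Part 2: $3222.93, Part 3: $3581.03, Part 4: $2506.72


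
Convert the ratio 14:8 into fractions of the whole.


Total parts = 14 + 8 = 22
First part: 14/22 = 7/11
Second part: 8/22 = 4/11
= 7/11 and 4/11

7/11 and 4/11


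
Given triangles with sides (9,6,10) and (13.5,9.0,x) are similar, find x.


Scale factor = 13.5/9 = 1.5
Missing side = 10 × 1.5
= 15.0

15.0


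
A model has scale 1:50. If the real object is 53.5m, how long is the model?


Model size = real / scale
= 53.5 / 50
= 1.0700 m

1.0700 m


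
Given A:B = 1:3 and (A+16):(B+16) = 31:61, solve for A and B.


Let A = 1k, B = 3k.
(1k + 16) / (3k + 16) = 31/61
Cross-multiply: 61(1k + 16) = 31(3k + 16)
61k + 976 = 93k + 496
61k - 93k = 496 - 976
-32k = -480
k = -480/-32 = 15
A = 1×15 = 15, B = 3×15 = 45
= A = 15, B = 45

A = 15, B = 45


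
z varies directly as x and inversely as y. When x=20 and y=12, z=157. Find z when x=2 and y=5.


z = k·x/y
Solve for k using the known point: k = z·y/x = 157×12/20 = 1884/20 = 94.2000
Now evaluate at x=2, y=5:
z = k × 2 / 5 = (1884 × 2) / (20 × 5) = 3768/100
= 37.6800

37.6800


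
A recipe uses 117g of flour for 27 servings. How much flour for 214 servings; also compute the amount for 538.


Direct proportion: y/x = constant
k = 117/27 ≈ 4.3333
y at x=214: k × 214 = 117 × 214 / 27 = 25038/27 ≈ 927.33
y at x=538: k × 538 = 117 × 538 / 27 = 62946/27 ≈ 2331.33
= 927.33 and 2331.33

927.33 and 2331.33


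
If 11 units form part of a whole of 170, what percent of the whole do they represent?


Percentage = (part / whole) × 100
= (11 / 170) × 100
≈ 6.47%

6.47%


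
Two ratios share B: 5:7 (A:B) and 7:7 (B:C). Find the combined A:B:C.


Match B: multiply A:B by 7 → 35:49
Multiply B:C by 7 → 49:49
Combined: 35:49:49
GCD = 7
= 5:7:7

5:7:7


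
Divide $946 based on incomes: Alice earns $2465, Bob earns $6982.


Total income = 2465 + 6982 = $9447
Alice: $946 × 2465/9447 = $246.84
Bob: $946 × 6982/9447 = $699.16
= Alice: $246.84, Bob: $699.16

Alice: $246.84, Bob: $699.16


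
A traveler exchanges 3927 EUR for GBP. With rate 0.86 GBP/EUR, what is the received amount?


Amount × rate = 3927 × 0.86
= 3377.22 GBP

3377.22 GBP


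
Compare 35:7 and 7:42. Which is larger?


35/7 = 5.0000
7/42 = 0.1667
5.0000 > 0.1667, so 35:7 is greater
= 35:7

35:7


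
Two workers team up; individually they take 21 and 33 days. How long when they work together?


Rate of A = 1/21 per day
Rate of B = 1/33 per day
Combined rate = 1/21 + 1/33 = 54/693 ≈ 0.0779 per day
Days = 1 / combined rate = 693/54
≈ 12.83 days

12.83 days


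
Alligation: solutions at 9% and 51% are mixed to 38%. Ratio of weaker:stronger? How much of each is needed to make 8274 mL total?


Let x parts of 9% mix with y parts of 51%.
9x + 51y = 38(x + y)
9x + 51y = 38x + 38y
x(9 - 38) = y(38 - 51)
x/y = (51 - 38)/(38 - 9) = 13/29
Simplify: 13:29
Total parts = 42; one part = 8274/42 = 197.00 mL
9% solution: 13×197.00 = 2561.00 mL
51% solution: 29×197.00 = 5713.00 mL
= ratio 13:29; 2561.00 mL and 5713.00 mL

ratio 13:29; 2561.00 mL and 5713.00 mL


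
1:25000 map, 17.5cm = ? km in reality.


Real distance = map distance × scale
= 17.5cm × 25000
= 437500 cm = 4375.0 m
= 4.375 km

4.375 km


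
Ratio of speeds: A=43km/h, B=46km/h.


Ratio = 43:46
GCD = 1
Simplified = 43:46
Time ratio (same distance) = 46:43
Speed ratio = 43:46

43:46


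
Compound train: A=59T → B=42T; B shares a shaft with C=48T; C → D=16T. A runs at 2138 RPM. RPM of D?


Stage 1: RPM_B = RPM_A × t_A/t_B = 2138 × 59/42 = 126142/42 ≈ 3003.38
B and C share a shaft → RPM_C = RPM_B
Stage 2: RPM_D = RPM_C × t_C/t_D = RPM_A × (t_A×t_C)/(t_B×t_D)
Overall ratio = (59×48)/(42×16) = 2832/672
RPM_D = 2138 × 2832/672 = 6054816/672
≈ 9010.14 RPM

9010.14 RPM


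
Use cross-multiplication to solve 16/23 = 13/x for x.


Cross multiply: 16 × x = 23 × 13
16x = 299
x = 299 / 16
= 18.69

18.69


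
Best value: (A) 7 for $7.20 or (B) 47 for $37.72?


Deal A: $7.20/7 = $1.0286/unit
Deal B: $37.72/47 = $0.8026/unit
B is cheaper per unit
= Deal B

Deal B


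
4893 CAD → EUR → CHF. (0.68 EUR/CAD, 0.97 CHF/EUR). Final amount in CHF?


Step 1: 4893 CAD × 0.68 = 3327.24 EUR
Step 2: 3327.24 EUR × 0.97 = 3227.42 CHF
Implied rate CAD→CHF = 0.68 × 0.97 = 0.6596
= 3227.42 CHF

3227.42 CHF


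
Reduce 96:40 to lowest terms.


GCD(96, 40) = 8
96/8 : 40/8
= 12:5

12:5


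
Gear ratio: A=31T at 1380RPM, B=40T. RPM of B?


Gear ratio = 31:40 = 31:40
RPM_B = RPM_A × (teeth_A / teeth_B)
= 1380 × (31/40)
= 1069.5 RPM

1069.5 RPM


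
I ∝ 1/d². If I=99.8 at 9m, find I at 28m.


I₁d₁² = I₂d₂²
I₂ = I₁ × (d₁/d₂)²
= 99.8 × (9/28)²
= 99.8 × 81/784
= 8083.8/784
≈ 10.3110

10.3110


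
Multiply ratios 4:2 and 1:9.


Compound ratio = (4×1) : (2×9)
= 4:18
GCD = 2
= 2:9

2:9


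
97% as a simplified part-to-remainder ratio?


97% means 97 parts out of 100; remainder = 3
Part : remainder = 97:3
GCD = 1
= 97:3

97:3


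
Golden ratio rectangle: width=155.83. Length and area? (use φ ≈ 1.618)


φ = (1 + √5) / 2 ≈ 1.618
Length = width × φ = 155.83 × 1.618 = 252.13294
≈ 252.13
Area = width × length = 155.83 × 252.13294 = 39289.8760402 ≈ 39289.88
= Length: 252.13, Area: 39289.88

Length: 252.13, Area: 39289.88


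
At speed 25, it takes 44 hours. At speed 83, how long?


Inverse proportion: x × y = constant
k = 25 × 44 = 1100
y₂ = k / 83 = 1100 / 83
= 13.25

13.25


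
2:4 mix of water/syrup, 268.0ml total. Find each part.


Total parts = 2 + 4 = 6
water: 268.0 × 2/6 = 89.3ml
syrup: 268.0 × 4/6 = 178.7ml
= 89.3ml and 178.7ml

89.3ml and 178.7ml


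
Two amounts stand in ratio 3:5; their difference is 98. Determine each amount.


Let A = 3k, B = 5k.
5k - 3k = 98
2k = 98 → k = 98/2 = 49
A = 3×49 = 147, B = 5×49 = 245
= A = 147, B = 245

A = 147, B = 245


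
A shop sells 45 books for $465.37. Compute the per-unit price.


Unit rate = total / quantity
= 465.37 / 45
= $10.34 per unit

$10.34 per unit


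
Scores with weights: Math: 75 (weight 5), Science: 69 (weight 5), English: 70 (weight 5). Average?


Numerator = 75×5 + 69×5 + 70×5
= 375 + 345 + 350
= 1070
Total weight = 15
Weighted avg = 1070/15
= 71.33

71.33


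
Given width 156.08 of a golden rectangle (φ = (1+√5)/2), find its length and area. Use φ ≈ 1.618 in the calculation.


φ = (1 + √5) / 2 ≈ 1.618
Length = width × φ = 156.08 × 1.618 = 252.53744
≈ 252.54
Area = width × length = 156.08 × 252.53744 = 39416.0436352 ≈ 39416.04
= Length: 252.54, Area: 39416.04

Length: 252.54, Area: 39416.04


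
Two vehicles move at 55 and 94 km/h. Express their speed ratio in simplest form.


Ratio = 55:94
GCD = 1
Simplified = 55:94
Time ratio (same distance) = 94:55
Speed ratio = 55:94

55:94


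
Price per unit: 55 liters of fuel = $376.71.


Unit rate = total / quantity
= 376.71 / 55
= $6.85 per unit

$6.85 per unit


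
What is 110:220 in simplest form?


GCD(110, 220) = 110
110/110 : 220/110
= 1:2

1:2


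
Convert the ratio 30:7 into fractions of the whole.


Total parts = 30 + 7 = 37
First part: 30/37 = 30/37
Second part: 7/37 = 7/37
= 30/37 and 7/37

30/37 and 7/37


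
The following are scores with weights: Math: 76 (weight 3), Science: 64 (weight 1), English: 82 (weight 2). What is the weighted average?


Numerator = 76×3 + 64×1 + 82×2
= 228 + 64 + 164
= 456
Total weight = 6
Weighted avg = 456/6
= 76.00

76.00


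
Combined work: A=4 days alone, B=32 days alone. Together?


Rate of A = 1/4 per day
Rate of B = 1/32 per day
Combined rate = 1/4 + 1/32 = 36/128 ≈ 0.2813 per day
Days = 1 / combined rate = 128/36
≈ 3.56 days

3.56 days


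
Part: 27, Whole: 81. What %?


Percentage = (part / whole) × 100
= (27 / 81) × 100
≈ 33.33%

33.33%


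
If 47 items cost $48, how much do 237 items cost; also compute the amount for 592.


Direct proportion: y/x = constant
k = 48/47 ≈ 1.0213
y at x=237: k × 237 = 48 × 237 / 47 = 11376/47 ≈ 242.04
y at x=592: k × 592 = 48 × 592 / 47 = 28416/47 ≈ 604.60
= 242.04 and 604.60

242.04 and 604.60


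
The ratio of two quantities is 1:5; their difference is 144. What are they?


Let A = 1k, B = 5k.
5k - 1k = 144
4k = 144 → k = 144/4 = 36
A = 1×36 = 36, B = 5×36 = 180
= A = 36, B = 180

A = 36, B = 180


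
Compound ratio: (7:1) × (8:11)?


Compound ratio = (7×8) : (1×11)
= 56:11
GCD = 1
= 56:11

56:11


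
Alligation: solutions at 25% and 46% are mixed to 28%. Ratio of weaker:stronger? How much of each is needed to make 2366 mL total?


Let x parts of 25% mix with y parts of 46%.
25x + 46y = 28(x + y)
25x + 46y = 28x + 28y
x(25 - 28) = y(28 - 46)
x/y = (46 - 28)/(28 - 25) = 18/3
Simplify: 6:1
Total parts = 7; one part = 2366/7 = 338.00 mL
25% solution: 6×338.00 = 2028.00 mL
46% solution: 1×338.00 = 338.00 mL
= ratio 6:1; 2028.00 mL and 338.00 mL

ratio 6:1; 2028.00 mL and 338.00 mL


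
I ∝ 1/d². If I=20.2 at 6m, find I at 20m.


I₁d₁² = I₂d₂²
I₂ = I₁ × (d₁/d₂)²
= 20.2 × (6/20)²
= 20.2 × 36/400
= 727.2/400
= 1.8180

1.8180


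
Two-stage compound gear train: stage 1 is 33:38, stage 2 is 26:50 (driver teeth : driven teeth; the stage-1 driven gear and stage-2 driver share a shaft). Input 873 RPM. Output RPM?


Stage 1: RPM_B = RPM_A × t_A/t_B = 873 × 33/38 = 28809/38 ≈ 758.13
B and C share a shaft → RPM_C = RPM_B
Stage 2: RPM_D = RPM_C × t_C/t_D = RPM_A × (t_A×t_C)/(t_B×t_D)
Overall ratio = (33×26)/(38×50) = 858/1900
RPM_D = 873 × 858/1900 = 749034/1900
≈ 394.23 RPM

394.23 RPM


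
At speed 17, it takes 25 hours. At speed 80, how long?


Inverse proportion: x × y = constant
k = 17 × 25 = 425
y₂ = k / 80 = 425 / 80
= 5.31

5.31


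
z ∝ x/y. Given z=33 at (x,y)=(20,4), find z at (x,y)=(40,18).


z = k·x/y
Solve for k using the known point: k = z·y/x = 33×4/20 = 132/20 = 6.6000
Now evaluate at x=40, y=18:
z = k × 40 / 18 = (132 × 40) / (20 × 18) = 5280/360
≈ 14.6667

14.6667


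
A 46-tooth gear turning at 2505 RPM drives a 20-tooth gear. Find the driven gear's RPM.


Gear ratio = 46:20 = 23:10
RPM_B = RPM_A × (teeth_A / teeth_B)
= 2505 × (46/20)
= 5761.5 RPM

5761.5 RPM


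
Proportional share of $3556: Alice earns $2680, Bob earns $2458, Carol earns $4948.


Total income = 2680 + 2458 + 4948 = $10086
Alice: $3556 × 2680/10086 = $944.88
Bob: $3556 × 2458/10086 = $866.61
Carol: $3556 × 4948/10086 = $1744.51
= Alice: $944.88, Bob: $866.61, Carol: $1744.51

Alice: $944.88, Bob: $866.61, Carol: $1744.51


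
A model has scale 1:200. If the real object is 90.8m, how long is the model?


Model size = real / scale
= 90.8 / 200
= 0.4540 m

0.4540 m
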